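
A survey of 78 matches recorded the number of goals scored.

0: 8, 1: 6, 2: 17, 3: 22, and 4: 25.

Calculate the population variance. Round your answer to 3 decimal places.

Values: 0, 1, 2, 3, 4
n = 78, Σfx = 206, mean = 2.6410
Σfx² = 672
Σf(x − x̄)² = Σfx² − (Σfx)²/n = 672 − 206²/78 = 127.9487
Population variance = 127.9487 / 78 = 1.6404

1.640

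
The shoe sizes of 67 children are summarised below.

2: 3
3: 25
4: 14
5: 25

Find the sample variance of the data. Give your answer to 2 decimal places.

Values: 2, 3, 4, 5
n = 67, Σfx = 262, mean = 3.9104
Σfx² = 1086
Σf(x − x̄)² = Σfx² − (Σfx)²/n = 1086 − 262²/67 = 61.4627
Sample variance = 61.4627 / 66 = 0.9313

0.93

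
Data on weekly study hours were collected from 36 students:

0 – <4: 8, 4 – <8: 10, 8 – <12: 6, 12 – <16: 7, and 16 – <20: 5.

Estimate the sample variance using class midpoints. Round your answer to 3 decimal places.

Midpoints: 2, 6, 10, 14, 18
n = 36, Σfm = 324, mean = 9.0000
Σfm² = 3984
Σf(m − x̄)² = Σfm² − (Σfm)²/n = 3984 − 324²/36 = 1068.0000
Sample variance = 1068.0000 / 35 = 30.5143

30.514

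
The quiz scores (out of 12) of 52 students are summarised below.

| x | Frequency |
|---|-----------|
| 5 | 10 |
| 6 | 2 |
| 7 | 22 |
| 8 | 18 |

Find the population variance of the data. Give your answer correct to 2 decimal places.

Values: 5, 6, 7, 8
n = 52, Σfx = 360, mean = 6.9231
Σfx² = 2552
Σf(x − x̄)² = Σfx² − (Σfx)²/n = 2552 − 360²/52 = 59.6923
Population variance = 59.6923 / 52 = 1.1479

1.15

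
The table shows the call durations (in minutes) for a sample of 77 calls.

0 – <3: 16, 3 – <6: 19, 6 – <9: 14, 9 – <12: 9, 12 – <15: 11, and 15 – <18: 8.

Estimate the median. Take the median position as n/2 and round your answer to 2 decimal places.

6.75

Cumulative frequencies: 16, 35, 49, 58, 69, 77
n = 77; position = n/2 = 38.5.
This falls in the class 6 – <9: L = 6, F = 35, f = 14, h = 3.
Median ≈ 6 + ((38.5 − 35) / 14) × 3 = 6.7500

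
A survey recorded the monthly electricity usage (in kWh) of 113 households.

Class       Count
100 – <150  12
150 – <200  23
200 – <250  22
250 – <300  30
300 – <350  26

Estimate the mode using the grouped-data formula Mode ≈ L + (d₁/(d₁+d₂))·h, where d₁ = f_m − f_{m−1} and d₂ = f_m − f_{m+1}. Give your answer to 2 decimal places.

Modal class: 250 – <300 (highest frequency 30).
d₁ = 30 − 22 = 8, d₂ = 30 − 26 = 4
Mode ≈ 250 + (8/(8+4)) × 50 = 250 + 33.3333 = 283.3333

283.33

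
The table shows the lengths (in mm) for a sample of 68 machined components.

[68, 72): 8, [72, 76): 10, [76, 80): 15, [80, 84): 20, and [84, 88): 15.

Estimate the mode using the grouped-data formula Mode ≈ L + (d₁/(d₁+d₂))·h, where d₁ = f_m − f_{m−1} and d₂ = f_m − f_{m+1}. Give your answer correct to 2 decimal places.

82.00

Modal class: [80, 84) (highest frequency 20).
d₁ = 20 − 15 = 5, d₂ = 20 − 15 = 5
Mode ≈ 80 + (5/(5+5)) × 4 = 80 + 2.0000 = 82.0000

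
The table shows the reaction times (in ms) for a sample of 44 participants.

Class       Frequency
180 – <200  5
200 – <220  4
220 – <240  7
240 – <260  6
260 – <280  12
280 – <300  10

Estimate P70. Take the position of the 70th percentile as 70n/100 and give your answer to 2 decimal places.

274.67

Cumulative frequencies: 5, 9, 16, 22, 34, 44
n = 44; position = 70n/100 = 30.8.
This falls in the class 260 – <280: L = 260, F = 22, f = 12, h = 20.
70th percentile ≈ 260 + ((30.8 − 22) / 12) × 20 = 274.6667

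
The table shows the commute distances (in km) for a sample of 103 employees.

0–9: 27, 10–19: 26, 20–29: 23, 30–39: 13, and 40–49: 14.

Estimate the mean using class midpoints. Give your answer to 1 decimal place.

Midpoints: 4.5, 14.5, 24.5, 34.5, 44.5
Σfm = 27×4.5 + 26×14.5 + 23×24.5 + 13×34.5 + 14×44.5 = 2133.5
n = Σf = 103
Mean = 2133.5 / 103 = 20.7136

20.7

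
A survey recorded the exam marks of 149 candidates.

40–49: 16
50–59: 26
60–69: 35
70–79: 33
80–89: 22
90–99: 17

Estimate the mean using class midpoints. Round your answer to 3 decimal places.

69.198

Midpoints: 44.5, 54.5, 64.5, 74.5, 84.5, 94.5
Σfm = 16×44.5 + 26×54.5 + 35×64.5 + 33×74.5 + 22×84.5 + 17×94.5 = 10310.5
n = Σf = 149
Mean = 10310.5 / 149 = 69.1980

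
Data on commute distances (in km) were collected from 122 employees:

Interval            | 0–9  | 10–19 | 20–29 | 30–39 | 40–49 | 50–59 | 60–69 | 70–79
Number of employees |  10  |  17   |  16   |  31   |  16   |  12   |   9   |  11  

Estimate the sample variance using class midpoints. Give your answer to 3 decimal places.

Midpoints: 4.5, 14.5, 24.5, 34.5, 44.5, 54.5, 64.5, 74.5
n = 122, Σfm = 4519, mean = 37.0410
Σfm² = 216100.5
Σf(m − x̄)² = Σfm² − (Σfm)²/n = 216100.5 − 4519²/122 = 48712.2951
Sample variance = 48712.2951 / 121 = 402.5810

402.581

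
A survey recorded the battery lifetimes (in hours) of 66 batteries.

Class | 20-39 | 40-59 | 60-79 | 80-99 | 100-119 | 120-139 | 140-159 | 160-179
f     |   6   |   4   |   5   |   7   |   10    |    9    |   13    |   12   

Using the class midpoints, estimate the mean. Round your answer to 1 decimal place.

115.0

Midpoints: 29.5, 49.5, 69.5, 89.5, 109.5, 129.5, 149.5, 169.5
Σfm = 6×29.5 + 4×49.5 + 5×69.5 + 7×89.5 + 10×109.5 + 9×129.5 + 13×149.5 + 12×169.5 = 7587
n = Σf = 66
Mean = 7587 / 66 = 114.9545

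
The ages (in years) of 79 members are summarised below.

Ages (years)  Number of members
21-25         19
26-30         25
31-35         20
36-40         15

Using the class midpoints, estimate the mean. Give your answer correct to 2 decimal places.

29.96

Midpoints: 23, 28, 33, 38
Σfm = 19×23 + 25×28 + 20×33 + 15×38 = 2367
n = Σf = 79
Mean = 2367 / 79 = 29.9620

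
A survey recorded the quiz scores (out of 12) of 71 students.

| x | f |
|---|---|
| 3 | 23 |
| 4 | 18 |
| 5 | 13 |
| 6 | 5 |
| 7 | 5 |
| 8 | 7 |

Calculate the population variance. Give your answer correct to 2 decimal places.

Values: 3, 4, 5, 6, 7, 8
n = 71, Σfx = 327, mean = 4.6056
Σfx² = 1693
Σf(x − x̄)² = Σfx² − (Σfx)²/n = 1693 − 327²/71 = 186.9577
Population variance = 186.9577 / 71 = 2.6332

2.63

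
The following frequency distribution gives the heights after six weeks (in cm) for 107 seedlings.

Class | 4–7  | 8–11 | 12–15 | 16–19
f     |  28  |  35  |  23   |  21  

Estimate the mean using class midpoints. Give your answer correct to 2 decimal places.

Midpoints: 5.5, 9.5, 13.5, 17.5
Σfm = 28×5.5 + 35×9.5 + 23×13.5 + 21×17.5 = 1164.5
n = Σf = 107
Mean = 1164.5 / 107 = 10.8832

10.88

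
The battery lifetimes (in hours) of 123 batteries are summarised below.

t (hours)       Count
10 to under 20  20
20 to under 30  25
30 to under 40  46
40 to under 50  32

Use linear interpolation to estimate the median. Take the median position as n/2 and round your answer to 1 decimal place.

Cumulative frequencies: 20, 45, 91, 123
n = 123; position = n/2 = 61.5.
This falls in the class 30 to under 40: L = 30, F = 45, f = 46, h = 10.
Median ≈ 30 + ((61.5 − 45) / 46) × 10 = 33.5870

33.6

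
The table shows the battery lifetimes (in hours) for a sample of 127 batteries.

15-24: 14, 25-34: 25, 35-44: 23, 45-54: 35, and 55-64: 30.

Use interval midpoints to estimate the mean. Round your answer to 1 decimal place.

42.8

Midpoints: 19.5, 29.5, 39.5, 49.5, 59.5
Σfm = 14×19.5 + 25×29.5 + 23×39.5 + 35×49.5 + 30×59.5 = 5436.5
n = Σf = 127
Mean = 5436.5 / 127 = 42.8071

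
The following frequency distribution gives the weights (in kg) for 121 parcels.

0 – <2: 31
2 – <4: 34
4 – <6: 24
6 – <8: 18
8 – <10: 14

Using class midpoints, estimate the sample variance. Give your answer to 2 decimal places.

7.04

Midpoints: 1, 3, 5, 7, 9
n = 121, Σfm = 505, mean = 4.1736
Σfm² = 2953
Σf(m − x̄)² = Σfm² − (Σfm)²/n = 2953 − 505²/121 = 845.3554
Sample variance = 845.3554 / 120 = 7.0446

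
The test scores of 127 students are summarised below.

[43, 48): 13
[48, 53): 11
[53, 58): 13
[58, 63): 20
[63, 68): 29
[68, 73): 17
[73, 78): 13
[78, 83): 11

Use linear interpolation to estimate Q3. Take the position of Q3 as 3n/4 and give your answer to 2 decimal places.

70.72

Cumulative frequencies: 13, 24, 37, 57, 86, 103, 116, 127
n = 127; position = 3n/4 = 95.25.
This falls in the class [68, 73): L = 68, F = 86, f = 17, h = 5.
Upper quartile ≈ 68 + ((95.25 − 86) / 17) × 5 = 70.7206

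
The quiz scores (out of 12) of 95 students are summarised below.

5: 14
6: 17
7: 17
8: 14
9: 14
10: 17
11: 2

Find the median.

Cumulative frequencies: 14, 31, 48, 62, 76, 93, 95
n = 95, so the median is the value in position (n+1)/2 = 48.
Position 48 falls at value 7.

7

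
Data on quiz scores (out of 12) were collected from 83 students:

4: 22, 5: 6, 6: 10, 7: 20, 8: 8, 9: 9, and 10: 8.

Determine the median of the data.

Cumulative frequencies: 22, 28, 38, 58, 66, 75, 83
n = 83, so the median is the value in position (n+1)/2 = 42.
Position 42 falls at value 7.

7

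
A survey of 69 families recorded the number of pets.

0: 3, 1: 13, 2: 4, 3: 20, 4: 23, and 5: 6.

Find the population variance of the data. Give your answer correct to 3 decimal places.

Values: 0, 1, 2, 3, 4, 5
n = 69, Σfx = 203, mean = 2.9420
Σfx² = 727
Σf(x − x̄)² = Σfx² − (Σfx)²/n = 727 − 203²/69 = 129.7681
Population variance = 129.7681 / 69 = 1.8807

1.881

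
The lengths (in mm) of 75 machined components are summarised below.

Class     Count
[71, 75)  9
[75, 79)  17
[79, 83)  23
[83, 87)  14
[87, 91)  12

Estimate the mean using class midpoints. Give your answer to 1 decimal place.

81.2

Midpoints: 73, 77, 81, 85, 89
Σfm = 9×73 + 17×77 + 23×81 + 14×85 + 12×89 = 6087
n = Σf = 75
Mean = 6087 / 75 = 81.1600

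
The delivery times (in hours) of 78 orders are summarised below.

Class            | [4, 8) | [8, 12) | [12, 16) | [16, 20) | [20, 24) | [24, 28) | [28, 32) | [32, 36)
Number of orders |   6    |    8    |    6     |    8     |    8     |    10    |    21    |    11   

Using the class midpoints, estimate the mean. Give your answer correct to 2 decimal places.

22.87

Midpoints: 6, 10, 14, 18, 22, 26, 30, 34
Σfm = 6×6 + 8×10 + 6×14 + 8×18 + 8×22 + 10×26 + 21×30 + 11×34 = 1784
n = Σf = 78
Mean = 1784 / 78 = 22.8718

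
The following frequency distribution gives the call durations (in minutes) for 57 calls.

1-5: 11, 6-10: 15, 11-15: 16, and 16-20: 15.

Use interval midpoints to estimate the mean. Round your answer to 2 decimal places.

Midpoints: 3, 8, 13, 18
Σfm = 11×3 + 15×8 + 16×13 + 15×18 = 631
n = Σf = 57
Mean = 631 / 57 = 11.0702

11.07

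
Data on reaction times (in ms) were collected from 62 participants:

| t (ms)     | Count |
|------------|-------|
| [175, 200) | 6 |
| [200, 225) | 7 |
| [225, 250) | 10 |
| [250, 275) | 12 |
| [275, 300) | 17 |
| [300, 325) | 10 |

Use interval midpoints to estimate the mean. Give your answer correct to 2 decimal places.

Midpoints: 187.5, 212.5, 237.5, 262.5, 287.5, 312.5
Σfm = 6×187.5 + 7×212.5 + 10×237.5 + 12×262.5 + 17×287.5 + 10×312.5 = 16150
n = Σf = 62
Mean = 16150 / 62 = 260.4839

260.48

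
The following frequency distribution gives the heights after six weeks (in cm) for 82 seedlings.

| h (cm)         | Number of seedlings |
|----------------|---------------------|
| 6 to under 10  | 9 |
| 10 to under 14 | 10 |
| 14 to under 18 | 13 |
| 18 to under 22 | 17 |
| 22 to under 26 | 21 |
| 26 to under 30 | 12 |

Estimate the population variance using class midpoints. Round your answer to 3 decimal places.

39.074

Midpoints: 8, 12, 16, 20, 24, 28
n = 82, Σfm = 1580, mean = 19.2683
Σfm² = 33648
Σf(m − x̄)² = Σfm² − (Σfm)²/n = 33648 − 1580²/82 = 3204.0976
Population variance = 3204.0976 / 82 = 39.0744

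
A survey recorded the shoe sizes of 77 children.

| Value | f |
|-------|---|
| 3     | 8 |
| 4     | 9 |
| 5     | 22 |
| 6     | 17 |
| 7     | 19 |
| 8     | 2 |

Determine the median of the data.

Cumulative frequencies: 8, 17, 39, 56, 75, 77
n = 77, so the median is the value in position (n+1)/2 = 39.
Position 39 falls at value 5.

5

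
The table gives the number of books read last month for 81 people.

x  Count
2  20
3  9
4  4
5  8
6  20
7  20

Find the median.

Cumulative frequencies: 20, 29, 33, 41, 61, 81
n = 81, so the median is the value in position (n+1)/2 = 41.
Position 41 falls at value 5.

5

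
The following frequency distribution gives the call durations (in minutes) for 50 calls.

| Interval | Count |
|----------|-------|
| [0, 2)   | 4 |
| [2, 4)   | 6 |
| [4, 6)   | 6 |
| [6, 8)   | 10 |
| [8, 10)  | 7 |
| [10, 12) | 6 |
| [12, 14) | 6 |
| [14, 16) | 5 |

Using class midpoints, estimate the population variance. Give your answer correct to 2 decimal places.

17.31

Midpoints: 1, 3, 5, 7, 9, 11, 13, 15
n = 50, Σfm = 404, mean = 8.0800
Σfm² = 4130
Σf(m − x̄)² = Σfm² − (Σfm)²/n = 4130 − 404²/50 = 865.6800
Population variance = 865.6800 / 50 = 17.3136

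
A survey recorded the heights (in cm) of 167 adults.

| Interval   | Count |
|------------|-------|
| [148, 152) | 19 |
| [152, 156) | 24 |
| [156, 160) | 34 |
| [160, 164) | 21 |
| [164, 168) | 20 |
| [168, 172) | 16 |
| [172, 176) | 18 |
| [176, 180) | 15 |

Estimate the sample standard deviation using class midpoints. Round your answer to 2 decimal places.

Midpoints: 150, 154, 158, 162, 166, 170, 174, 178
n = 167, Σfm = 27162, mean = 162.6467
Σfm² = 4430332
Σf(m − x̄)² = Σfm² − (Σfm)²/n = 4430332 − 27162²/167 = 12522.1557
Sample variance = 12522.1557 / 166 = 75.4347
Standard deviation = √75.4347 = 8.6853

8.69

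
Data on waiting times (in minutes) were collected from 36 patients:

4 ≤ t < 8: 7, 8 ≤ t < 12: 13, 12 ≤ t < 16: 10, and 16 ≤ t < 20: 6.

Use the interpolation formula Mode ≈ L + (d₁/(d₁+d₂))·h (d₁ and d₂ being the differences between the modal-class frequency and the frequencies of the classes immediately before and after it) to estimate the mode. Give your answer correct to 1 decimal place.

Modal class: 8 ≤ t < 12 (highest frequency 13).
d₁ = 13 − 7 = 6, d₂ = 13 − 10 = 3
Mode ≈ 8 + (6/(6+3)) × 4 = 8 + 2.6667 = 10.6667

10.7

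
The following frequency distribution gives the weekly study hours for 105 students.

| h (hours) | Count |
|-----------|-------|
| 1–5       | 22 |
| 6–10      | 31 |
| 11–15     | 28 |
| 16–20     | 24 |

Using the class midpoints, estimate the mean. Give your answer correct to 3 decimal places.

Midpoints: 3, 8, 13, 18
Σfm = 22×3 + 31×8 + 28×13 + 24×18 = 1110
n = Σf = 105
Mean = 1110 / 105 = 10.5714

10.571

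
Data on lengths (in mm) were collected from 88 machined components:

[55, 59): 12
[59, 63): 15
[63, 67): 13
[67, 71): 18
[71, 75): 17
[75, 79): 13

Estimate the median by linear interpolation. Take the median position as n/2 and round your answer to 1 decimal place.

67.9

Cumulative frequencies: 12, 27, 40, 58, 75, 88
n = 88; position = n/2 = 44.
This falls in the class [67, 71): L = 67, F = 40, f = 18, h = 4.
Median ≈ 67 + ((44 − 40) / 18) × 4 = 67.8889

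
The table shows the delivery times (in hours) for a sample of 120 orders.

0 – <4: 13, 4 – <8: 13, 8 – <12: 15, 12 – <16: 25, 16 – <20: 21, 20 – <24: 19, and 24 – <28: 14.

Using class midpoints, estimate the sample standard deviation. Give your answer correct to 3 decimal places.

Midpoints: 2, 6, 10, 14, 18, 22, 26
n = 120, Σfm = 1764, mean = 14.7000
Σfm² = 32384
Σf(m − x̄)² = Σfm² − (Σfm)²/n = 32384 − 1764²/120 = 6453.2000
Sample variance = 6453.2000 / 119 = 54.2286
Standard deviation = √54.2286 = 7.3640

7.364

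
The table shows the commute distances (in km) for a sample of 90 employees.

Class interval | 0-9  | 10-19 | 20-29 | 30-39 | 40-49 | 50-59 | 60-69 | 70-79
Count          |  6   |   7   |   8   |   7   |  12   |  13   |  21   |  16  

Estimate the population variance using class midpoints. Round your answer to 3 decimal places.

Midpoints: 4.5, 14.5, 24.5, 34.5, 44.5, 54.5, 64.5, 74.5
n = 90, Σfm = 4355, mean = 48.3889
Σfm² = 253272.5
Σf(m − x̄)² = Σfm² − (Σfm)²/n = 253272.5 − 4355²/90 = 42538.8889
Population variance = 42538.8889 / 90 = 472.6543

472.654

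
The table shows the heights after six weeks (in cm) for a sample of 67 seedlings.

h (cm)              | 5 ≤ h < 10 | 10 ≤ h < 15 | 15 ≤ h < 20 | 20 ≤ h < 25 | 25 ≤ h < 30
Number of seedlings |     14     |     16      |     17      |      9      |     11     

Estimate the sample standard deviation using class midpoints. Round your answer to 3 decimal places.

6.811

Midpoints: 7.5, 12.5, 17.5, 22.5, 27.5
n = 67, Σfm = 1107.5, mean = 16.5299
Σfm² = 21368.75
Σf(m − x̄)² = Σfm² − (Σfm)²/n = 21368.75 − 1107.5²/67 = 3061.9403
Sample variance = 3061.9403 / 66 = 46.3930
Standard deviation = √46.3930 = 6.8112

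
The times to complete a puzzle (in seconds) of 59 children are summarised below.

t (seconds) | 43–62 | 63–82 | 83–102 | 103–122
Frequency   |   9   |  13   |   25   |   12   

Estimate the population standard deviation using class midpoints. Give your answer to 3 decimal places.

19.289

Midpoints: 52.5, 72.5, 92.5, 112.5
n = 59, Σfm = 5077.5, mean = 86.0593
Σfm² = 458918.75
Σf(m − x̄)² = Σfm² − (Σfm)²/n = 458918.75 − 5077.5²/59 = 21952.5424
Population variance = 21952.5424 / 59 = 372.0770
Standard deviation = √372.0770 = 19.2893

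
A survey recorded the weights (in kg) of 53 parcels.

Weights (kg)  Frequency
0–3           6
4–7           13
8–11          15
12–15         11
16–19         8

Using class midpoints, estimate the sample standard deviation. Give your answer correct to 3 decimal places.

Midpoints: 1.5, 5.5, 9.5, 13.5, 17.5
n = 53, Σfm = 511.5, mean = 9.6509
Σfm² = 6215.25
Σf(m − x̄)² = Σfm² − (Σfm)²/n = 6215.25 − 511.5²/53 = 1278.7925
Sample variance = 1278.7925 / 52 = 24.5922
Standard deviation = √24.5922 = 4.9590

4.959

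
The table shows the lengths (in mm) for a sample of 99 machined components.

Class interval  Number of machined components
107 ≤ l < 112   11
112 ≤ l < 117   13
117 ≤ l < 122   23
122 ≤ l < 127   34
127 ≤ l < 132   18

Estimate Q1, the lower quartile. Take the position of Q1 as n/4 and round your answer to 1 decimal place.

117.2

Cumulative frequencies: 11, 24, 47, 81, 99
n = 99; position = n/4 = 24.75.
This falls in the class 117 ≤ l < 122: L = 117, F = 24, f = 23, h = 5.
Lower quartile ≈ 117 + ((24.75 − 24) / 23) × 5 = 117.1630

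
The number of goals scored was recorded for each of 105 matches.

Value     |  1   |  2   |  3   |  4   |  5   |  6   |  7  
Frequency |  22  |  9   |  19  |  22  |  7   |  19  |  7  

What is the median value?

Cumulative frequencies: 22, 31, 50, 72, 79, 98, 105
n = 105, so the median is the value in position (n+1)/2 = 53.
Position 53 falls at value 4.

4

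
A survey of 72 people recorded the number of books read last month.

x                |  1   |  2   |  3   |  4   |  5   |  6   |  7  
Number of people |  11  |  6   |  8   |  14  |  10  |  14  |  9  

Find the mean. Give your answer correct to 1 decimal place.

Values: 1, 2, 3, 4, 5, 6, 7
Σfx = 11×1 + 6×2 + 8×3 + 14×4 + 10×5 + 14×6 + 9×7 = 300
n = Σf = 72
Mean = 300 / 72 = 4.1667

4.2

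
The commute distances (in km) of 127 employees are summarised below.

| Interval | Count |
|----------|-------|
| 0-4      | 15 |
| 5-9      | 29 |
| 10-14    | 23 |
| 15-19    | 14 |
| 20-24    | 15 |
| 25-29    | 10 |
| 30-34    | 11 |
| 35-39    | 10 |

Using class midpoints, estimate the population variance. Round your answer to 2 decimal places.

115.25

Midpoints: 2, 7, 12, 17, 22, 27, 32, 37
n = 127, Σfm = 2069, mean = 16.2913
Σfm² = 48343
Σf(m − x̄)² = Σfm² − (Σfm)²/n = 48343 − 2069²/127 = 14636.2205
Population variance = 14636.2205 / 127 = 115.2458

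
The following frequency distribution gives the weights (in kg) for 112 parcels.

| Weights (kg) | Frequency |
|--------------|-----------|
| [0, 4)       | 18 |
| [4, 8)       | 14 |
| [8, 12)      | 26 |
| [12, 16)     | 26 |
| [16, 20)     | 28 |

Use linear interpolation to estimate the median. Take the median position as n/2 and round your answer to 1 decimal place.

Cumulative frequencies: 18, 32, 58, 84, 112
n = 112; position = n/2 = 56.
This falls in the class [8, 12): L = 8, F = 32, f = 26, h = 4.
Median ≈ 8 + ((56 − 32) / 26) × 4 = 11.6923

11.7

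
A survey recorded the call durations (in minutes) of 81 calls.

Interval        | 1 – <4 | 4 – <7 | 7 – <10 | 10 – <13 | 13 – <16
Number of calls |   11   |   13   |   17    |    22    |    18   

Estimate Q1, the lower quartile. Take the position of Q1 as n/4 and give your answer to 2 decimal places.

6.13

Cumulative frequencies: 11, 24, 41, 63, 81
n = 81; position = n/4 = 20.25.
This falls in the class 4 – <7: L = 4, F = 11, f = 13, h = 3.
Lower quartile ≈ 4 + ((20.25 − 11) / 13) × 3 = 6.1346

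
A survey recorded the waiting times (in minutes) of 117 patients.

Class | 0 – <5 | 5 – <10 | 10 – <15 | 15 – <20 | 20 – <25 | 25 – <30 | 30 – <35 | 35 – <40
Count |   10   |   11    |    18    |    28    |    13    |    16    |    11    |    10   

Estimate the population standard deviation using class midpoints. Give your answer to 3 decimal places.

10.003

Midpoints: 2.5, 7.5, 12.5, 17.5, 22.5, 27.5, 32.5, 37.5
n = 117, Σfm = 2287.5, mean = 19.5513
Σfm² = 56431.25
Σf(m − x̄)² = Σfm² − (Σfm)²/n = 56431.25 − 2287.5²/117 = 11707.6923
Population variance = 11707.6923 / 117 = 100.0657
Standard deviation = √100.0657 = 10.0033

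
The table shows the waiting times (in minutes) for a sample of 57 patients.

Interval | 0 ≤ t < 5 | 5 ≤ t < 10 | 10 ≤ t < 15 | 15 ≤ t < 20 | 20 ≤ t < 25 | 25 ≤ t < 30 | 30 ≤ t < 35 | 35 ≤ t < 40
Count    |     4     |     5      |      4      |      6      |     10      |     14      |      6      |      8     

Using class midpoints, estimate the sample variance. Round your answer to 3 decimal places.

107.393

Midpoints: 2.5, 7.5, 12.5, 17.5, 22.5, 27.5, 32.5, 37.5
n = 57, Σfm = 1307.5, mean = 22.9386
Σfm² = 36006.25
Σf(m − x̄)² = Σfm² − (Σfm)²/n = 36006.25 − 1307.5²/57 = 6014.0351
Sample variance = 6014.0351 / 56 = 107.3935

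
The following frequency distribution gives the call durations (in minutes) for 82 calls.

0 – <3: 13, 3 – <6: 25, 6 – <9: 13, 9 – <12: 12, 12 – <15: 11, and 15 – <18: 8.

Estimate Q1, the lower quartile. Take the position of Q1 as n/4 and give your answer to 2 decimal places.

Cumulative frequencies: 13, 38, 51, 63, 74, 82
n = 82; position = n/4 = 20.5.
This falls in the class 3 – <6: L = 3, F = 13, f = 25, h = 3.
Lower quartile ≈ 3 + ((20.5 − 13) / 25) × 3 = 3.9000

3.90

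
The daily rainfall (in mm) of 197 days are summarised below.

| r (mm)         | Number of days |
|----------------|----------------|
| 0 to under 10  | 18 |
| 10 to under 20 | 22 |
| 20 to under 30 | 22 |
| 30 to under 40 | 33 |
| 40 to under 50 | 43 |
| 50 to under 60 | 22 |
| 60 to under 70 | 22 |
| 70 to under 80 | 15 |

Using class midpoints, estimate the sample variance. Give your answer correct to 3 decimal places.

Midpoints: 5, 15, 25, 35, 45, 55, 65, 75
n = 197, Σfm = 7825, mean = 39.7208
Σfm² = 390525
Σf(m − x̄)² = Σfm² − (Σfm)²/n = 390525 − 7825²/197 = 79709.6447
Sample variance = 79709.6447 / 196 = 406.6819

406.682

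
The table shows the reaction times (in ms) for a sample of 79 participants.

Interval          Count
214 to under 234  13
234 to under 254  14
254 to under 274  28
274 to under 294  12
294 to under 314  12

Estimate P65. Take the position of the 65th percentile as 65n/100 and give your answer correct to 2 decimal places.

271.39

Cumulative frequencies: 13, 27, 55, 67, 79
n = 79; position = 65n/100 = 51.35.
This falls in the class 254 to under 274: L = 254, F = 27, f = 28, h = 20.
65th percentile ≈ 254 + ((51.35 − 27) / 28) × 20 = 271.3929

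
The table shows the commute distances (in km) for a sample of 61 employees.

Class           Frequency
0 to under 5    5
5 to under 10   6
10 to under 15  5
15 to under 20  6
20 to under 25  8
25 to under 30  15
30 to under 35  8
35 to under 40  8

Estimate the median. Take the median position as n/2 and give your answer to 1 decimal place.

Cumulative frequencies: 5, 11, 16, 22, 30, 45, 53, 61
n = 61; position = n/2 = 30.5.
This falls in the class 25 to under 30: L = 25, F = 30, f = 15, h = 5.
Median ≈ 25 + ((30.5 − 30) / 15) × 5 = 25.1667

25.2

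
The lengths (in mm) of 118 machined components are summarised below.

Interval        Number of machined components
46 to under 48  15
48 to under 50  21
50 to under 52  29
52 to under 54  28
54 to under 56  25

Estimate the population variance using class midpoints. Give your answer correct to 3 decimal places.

6.875

Midpoints: 47, 49, 51, 53, 55
n = 118, Σfm = 6072, mean = 51.4576
Σfm² = 313262
Σf(m − x̄)² = Σfm² − (Σfm)²/n = 313262 − 6072²/118 = 811.2881
Population variance = 811.2881 / 118 = 6.8753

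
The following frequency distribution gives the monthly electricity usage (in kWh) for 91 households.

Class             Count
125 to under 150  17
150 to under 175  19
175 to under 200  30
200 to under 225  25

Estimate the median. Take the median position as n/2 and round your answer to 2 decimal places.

Cumulative frequencies: 17, 36, 66, 91
n = 91; position = n/2 = 45.5.
This falls in the class 175 to under 200: L = 175, F = 36, f = 30, h = 25.
Median ≈ 175 + ((45.5 − 36) / 30) × 25 = 182.9167

182.92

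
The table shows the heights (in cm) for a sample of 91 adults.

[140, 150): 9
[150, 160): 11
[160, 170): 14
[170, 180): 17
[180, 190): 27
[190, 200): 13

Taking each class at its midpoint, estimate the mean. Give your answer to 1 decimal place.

Midpoints: 145, 155, 165, 175, 185, 195
Σfm = 9×145 + 11×155 + 14×165 + 17×175 + 27×185 + 13×195 = 15825
n = Σf = 91
Mean = 15825 / 91 = 173.9011

173.9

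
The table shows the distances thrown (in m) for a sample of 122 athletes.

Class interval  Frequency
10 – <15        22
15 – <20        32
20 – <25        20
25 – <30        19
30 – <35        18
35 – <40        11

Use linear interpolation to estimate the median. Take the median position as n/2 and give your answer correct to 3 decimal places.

Cumulative frequencies: 22, 54, 74, 93, 111, 122
n = 122; position = n/2 = 61.
This falls in the class 20 – <25: L = 20, F = 54, f = 20, h = 5.
Median ≈ 20 + ((61 − 54) / 20) × 5 = 21.7500

21.750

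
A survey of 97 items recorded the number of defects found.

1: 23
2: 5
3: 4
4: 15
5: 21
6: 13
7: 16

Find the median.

5

Cumulative frequencies: 23, 28, 32, 47, 68, 81, 97
n = 97, so the median is the value in position (n+1)/2 = 49.
Position 49 falls at value 5.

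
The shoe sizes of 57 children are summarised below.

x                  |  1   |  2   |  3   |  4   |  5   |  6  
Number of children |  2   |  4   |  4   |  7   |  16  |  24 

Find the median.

Cumulative frequencies: 2, 6, 10, 17, 33, 57
n = 57, so the median is the value in position (n+1)/2 = 29.
Position 29 falls at value 5.

5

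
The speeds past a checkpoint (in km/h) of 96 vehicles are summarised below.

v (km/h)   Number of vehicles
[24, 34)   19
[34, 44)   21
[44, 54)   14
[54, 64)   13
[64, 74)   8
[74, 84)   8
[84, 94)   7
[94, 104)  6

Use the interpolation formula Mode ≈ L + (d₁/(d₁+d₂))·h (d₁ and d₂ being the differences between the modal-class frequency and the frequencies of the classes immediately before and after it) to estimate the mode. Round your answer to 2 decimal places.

Modal class: [34, 44) (highest frequency 21).
d₁ = 21 − 19 = 2, d₂ = 21 − 14 = 7
Mode ≈ 34 + (2/(2+7)) × 10 = 34 + 2.2222 = 36.2222

36.22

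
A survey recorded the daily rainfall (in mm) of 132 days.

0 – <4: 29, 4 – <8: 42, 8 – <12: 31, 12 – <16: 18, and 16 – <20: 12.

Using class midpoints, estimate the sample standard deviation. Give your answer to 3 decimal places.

Midpoints: 2, 6, 10, 14, 18
n = 132, Σfm = 1088, mean = 8.2424
Σfm² = 12144
Σf(m − x̄)² = Σfm² − (Σfm)²/n = 12144 − 1088²/132 = 3176.2424
Sample variance = 3176.2424 / 131 = 24.2461
Standard deviation = √24.2461 = 4.9240

4.924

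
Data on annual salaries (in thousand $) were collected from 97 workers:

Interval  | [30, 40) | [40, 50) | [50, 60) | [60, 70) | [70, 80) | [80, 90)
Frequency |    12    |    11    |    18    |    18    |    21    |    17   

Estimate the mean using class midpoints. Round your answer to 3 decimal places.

Midpoints: 35, 45, 55, 65, 75, 85
Σfm = 12×35 + 11×45 + 18×55 + 18×65 + 21×75 + 17×85 = 6095
n = Σf = 97
Mean = 6095 / 97 = 62.8351

62.835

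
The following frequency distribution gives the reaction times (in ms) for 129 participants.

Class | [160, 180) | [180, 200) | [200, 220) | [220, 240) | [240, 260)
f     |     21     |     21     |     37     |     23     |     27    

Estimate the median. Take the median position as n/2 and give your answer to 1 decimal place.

212.2

Cumulative frequencies: 21, 42, 79, 102, 129
n = 129; position = n/2 = 64.5.
This falls in the class [200, 220): L = 200, F = 42, f = 37, h = 20.
Median ≈ 200 + ((64.5 − 42) / 37) × 20 = 212.1622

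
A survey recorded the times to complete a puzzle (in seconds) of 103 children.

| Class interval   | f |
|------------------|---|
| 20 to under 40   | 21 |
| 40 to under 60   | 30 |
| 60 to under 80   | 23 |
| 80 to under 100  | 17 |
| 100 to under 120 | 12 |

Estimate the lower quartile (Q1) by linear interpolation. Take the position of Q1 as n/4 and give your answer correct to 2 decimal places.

43.17

Cumulative frequencies: 21, 51, 74, 91, 103
n = 103; position = n/4 = 25.75.
This falls in the class 40 to under 60: L = 40, F = 21, f = 30, h = 20.
Lower quartile ≈ 40 + ((25.75 − 21) / 30) × 20 = 43.1667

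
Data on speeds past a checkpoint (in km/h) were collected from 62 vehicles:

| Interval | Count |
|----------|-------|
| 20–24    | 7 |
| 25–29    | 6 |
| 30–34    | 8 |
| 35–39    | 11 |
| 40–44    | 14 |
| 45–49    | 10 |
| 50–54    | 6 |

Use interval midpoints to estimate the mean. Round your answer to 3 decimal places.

37.887

Midpoints: 22, 27, 32, 37, 42, 47, 52
Σfm = 7×22 + 6×27 + 8×32 + 11×37 + 14×42 + 10×47 + 6×52 = 2349
n = Σf = 62
Mean = 2349 / 62 = 37.8871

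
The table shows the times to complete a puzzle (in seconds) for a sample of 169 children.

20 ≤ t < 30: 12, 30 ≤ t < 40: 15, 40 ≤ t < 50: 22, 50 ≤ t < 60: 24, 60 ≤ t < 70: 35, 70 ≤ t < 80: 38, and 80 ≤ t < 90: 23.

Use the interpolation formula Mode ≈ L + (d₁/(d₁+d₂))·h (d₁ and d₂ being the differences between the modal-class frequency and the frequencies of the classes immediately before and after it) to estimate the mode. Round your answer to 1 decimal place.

71.7

Modal class: 70 ≤ t < 80 (highest frequency 38).
d₁ = 38 − 35 = 3, d₂ = 38 − 23 = 15
Mode ≈ 70 + (3/(3+15)) × 10 = 70 + 1.6667 = 71.6667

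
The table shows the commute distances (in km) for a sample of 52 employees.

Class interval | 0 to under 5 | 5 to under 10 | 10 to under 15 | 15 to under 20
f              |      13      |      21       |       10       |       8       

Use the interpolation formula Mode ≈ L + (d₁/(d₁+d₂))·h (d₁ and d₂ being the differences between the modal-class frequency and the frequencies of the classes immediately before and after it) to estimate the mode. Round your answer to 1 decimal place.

Modal class: 5 to under 10 (highest frequency 21).
d₁ = 21 − 13 = 8, d₂ = 21 − 10 = 11
Mode ≈ 5 + (8/(8+11)) × 5 = 5 + 2.1053 = 7.1053

7.1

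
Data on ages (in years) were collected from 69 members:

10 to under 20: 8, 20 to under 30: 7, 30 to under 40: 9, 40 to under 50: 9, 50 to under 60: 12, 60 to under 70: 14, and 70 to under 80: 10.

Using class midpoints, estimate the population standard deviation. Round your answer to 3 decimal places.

Midpoints: 15, 25, 35, 45, 55, 65, 75
n = 69, Σfm = 3335, mean = 48.3333
Σfm² = 187125
Σf(m − x̄)² = Σfm² − (Σfm)²/n = 187125 − 3335²/69 = 25933.3333
Population variance = 25933.3333 / 69 = 375.8454
Standard deviation = √375.8454 = 19.3867

19.387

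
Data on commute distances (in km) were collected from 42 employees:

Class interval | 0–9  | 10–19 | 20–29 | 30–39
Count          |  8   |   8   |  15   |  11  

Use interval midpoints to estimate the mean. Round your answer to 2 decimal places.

21.40

Midpoints: 4.5, 14.5, 24.5, 34.5
Σfm = 8×4.5 + 8×14.5 + 15×24.5 + 11×34.5 = 899
n = Σf = 42
Mean = 899 / 42 = 21.4048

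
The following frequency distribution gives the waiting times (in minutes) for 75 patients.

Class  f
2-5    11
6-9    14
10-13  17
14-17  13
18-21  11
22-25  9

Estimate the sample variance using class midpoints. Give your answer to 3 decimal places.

Midpoints: 3.5, 7.5, 11.5, 15.5, 19.5, 23.5
n = 75, Σfm = 966.5, mean = 12.8867
Σfm² = 15446.75
Σf(m − x̄)² = Σfm² − (Σfm)²/n = 15446.75 − 966.5²/75 = 2991.7867
Sample variance = 2991.7867 / 74 = 40.4295

40.430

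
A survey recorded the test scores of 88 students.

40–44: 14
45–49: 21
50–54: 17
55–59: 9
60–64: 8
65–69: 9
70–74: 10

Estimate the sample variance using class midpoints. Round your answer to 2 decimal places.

Midpoints: 42, 47, 52, 57, 62, 67, 72
n = 88, Σfm = 4791, mean = 54.4432
Σfm² = 269287
Σf(m − x̄)² = Σfm² − (Σfm)²/n = 269287 − 4791²/88 = 8449.7159
Sample variance = 8449.7159 / 87 = 97.1232

97.12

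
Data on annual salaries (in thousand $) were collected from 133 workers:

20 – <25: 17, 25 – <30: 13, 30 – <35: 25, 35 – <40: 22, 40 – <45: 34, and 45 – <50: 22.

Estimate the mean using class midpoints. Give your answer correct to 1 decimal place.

36.6

Midpoints: 22.5, 27.5, 32.5, 37.5, 42.5, 47.5
Σfm = 17×22.5 + 13×27.5 + 25×32.5 + 22×37.5 + 34×42.5 + 22×47.5 = 4867.5
n = Σf = 133
Mean = 4867.5 / 133 = 36.5977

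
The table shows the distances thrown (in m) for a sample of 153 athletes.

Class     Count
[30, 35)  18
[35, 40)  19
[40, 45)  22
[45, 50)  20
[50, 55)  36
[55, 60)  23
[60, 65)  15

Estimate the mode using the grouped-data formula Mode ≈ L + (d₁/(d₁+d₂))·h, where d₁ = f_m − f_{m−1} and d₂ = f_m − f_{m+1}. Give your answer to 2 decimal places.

Modal class: [50, 55) (highest frequency 36).
d₁ = 36 − 20 = 16, d₂ = 36 − 23 = 13
Mode ≈ 50 + (16/(16+13)) × 5 = 50 + 2.7586 = 52.7586

52.76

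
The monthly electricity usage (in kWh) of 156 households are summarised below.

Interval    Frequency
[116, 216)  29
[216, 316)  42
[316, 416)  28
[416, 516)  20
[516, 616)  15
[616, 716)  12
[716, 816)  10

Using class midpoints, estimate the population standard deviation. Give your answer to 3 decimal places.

179.327

Midpoints: 166, 266, 366, 466, 566, 666, 766
n = 156, Σfm = 59696, mean = 382.6667
Σfm² = 27860336
Σf(m − x̄)² = Σfm² − (Σfm)²/n = 27860336 − 59696²/156 = 5016666.6667
Population variance = 5016666.6667 / 156 = 32158.1197
Standard deviation = √32158.1197 = 179.3269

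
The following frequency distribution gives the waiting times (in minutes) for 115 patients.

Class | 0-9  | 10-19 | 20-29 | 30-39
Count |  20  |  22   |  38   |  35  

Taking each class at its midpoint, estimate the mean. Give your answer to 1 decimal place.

22.2

Midpoints: 4.5, 14.5, 24.5, 34.5
Σfm = 20×4.5 + 22×14.5 + 38×24.5 + 35×34.5 = 2547.5
n = Σf = 115
Mean = 2547.5 / 115 = 22.1522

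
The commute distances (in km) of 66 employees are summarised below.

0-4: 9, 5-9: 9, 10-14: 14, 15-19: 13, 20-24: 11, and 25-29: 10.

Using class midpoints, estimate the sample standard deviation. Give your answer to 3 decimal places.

8.089

Midpoints: 2, 7, 12, 17, 22, 27
n = 66, Σfm = 982, mean = 14.8788
Σfm² = 18864
Σf(m − x̄)² = Σfm² − (Σfm)²/n = 18864 − 982²/66 = 4253.0303
Sample variance = 4253.0303 / 65 = 65.4312
Standard deviation = √65.4312 = 8.0890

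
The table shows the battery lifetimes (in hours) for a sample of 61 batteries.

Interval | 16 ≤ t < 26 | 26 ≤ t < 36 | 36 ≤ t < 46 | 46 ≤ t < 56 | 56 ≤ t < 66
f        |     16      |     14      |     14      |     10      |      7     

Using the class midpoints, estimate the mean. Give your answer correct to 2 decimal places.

Midpoints: 21, 31, 41, 51, 61
Σfm = 16×21 + 14×31 + 14×41 + 10×51 + 7×61 = 2281
n = Σf = 61
Mean = 2281 / 61 = 37.3934

37.39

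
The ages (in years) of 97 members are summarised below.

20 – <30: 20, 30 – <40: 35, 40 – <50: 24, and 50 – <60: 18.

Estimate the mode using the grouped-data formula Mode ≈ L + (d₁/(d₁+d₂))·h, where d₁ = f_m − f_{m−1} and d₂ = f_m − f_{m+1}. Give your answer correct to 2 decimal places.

Modal class: 30 – <40 (highest frequency 35).
d₁ = 35 − 20 = 15, d₂ = 35 − 24 = 11
Mode ≈ 30 + (15/(15+11)) × 10 = 30 + 5.7692 = 35.7692

35.77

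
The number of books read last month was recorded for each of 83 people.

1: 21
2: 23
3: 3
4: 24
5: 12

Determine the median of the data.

2

Cumulative frequencies: 21, 44, 47, 71, 83
n = 83, so the median is the value in position (n+1)/2 = 42.
Position 42 falls at value 2.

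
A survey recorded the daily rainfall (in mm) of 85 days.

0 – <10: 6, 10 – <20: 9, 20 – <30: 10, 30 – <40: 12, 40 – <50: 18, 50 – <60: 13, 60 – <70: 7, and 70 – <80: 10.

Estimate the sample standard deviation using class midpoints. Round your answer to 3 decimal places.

20.472

Midpoints: 5, 15, 25, 35, 45, 55, 65, 75
n = 85, Σfm = 3565, mean = 41.9412
Σfm² = 184725
Σf(m − x̄)² = Σfm² − (Σfm)²/n = 184725 − 3565²/85 = 35204.7059
Sample variance = 35204.7059 / 84 = 419.1036
Standard deviation = √419.1036 = 20.4720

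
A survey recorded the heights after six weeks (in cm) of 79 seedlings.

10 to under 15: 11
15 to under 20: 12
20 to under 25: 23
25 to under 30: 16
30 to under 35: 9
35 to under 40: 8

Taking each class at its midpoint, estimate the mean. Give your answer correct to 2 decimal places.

24.02

Midpoints: 12.5, 17.5, 22.5, 27.5, 32.5, 37.5
Σfm = 11×12.5 + 12×17.5 + 23×22.5 + 16×27.5 + 9×32.5 + 8×37.5 = 1897.5
n = Σf = 79
Mean = 1897.5 / 79 = 24.0190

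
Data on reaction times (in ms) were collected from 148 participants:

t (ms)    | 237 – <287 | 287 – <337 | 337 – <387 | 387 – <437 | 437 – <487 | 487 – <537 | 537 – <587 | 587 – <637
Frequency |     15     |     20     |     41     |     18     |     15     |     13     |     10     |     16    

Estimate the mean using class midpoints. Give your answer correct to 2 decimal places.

415.04

Midpoints: 262, 312, 362, 412, 462, 512, 562, 612
Σfm = 15×262 + 20×312 + 41×362 + 18×412 + 15×462 + 13×512 + 10×562 + 16×612 = 61426
n = Σf = 148
Mean = 61426 / 148 = 415.0405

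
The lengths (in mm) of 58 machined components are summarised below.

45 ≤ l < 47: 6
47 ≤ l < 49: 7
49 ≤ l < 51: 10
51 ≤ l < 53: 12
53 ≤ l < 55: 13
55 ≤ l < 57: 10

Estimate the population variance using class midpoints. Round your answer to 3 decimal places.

Midpoints: 46, 48, 50, 52, 54, 56
n = 58, Σfm = 2998, mean = 51.6897
Σfm² = 155540
Σf(m − x̄)² = Σfm² − (Σfm)²/n = 155540 − 2998²/58 = 574.4138
Population variance = 574.4138 / 58 = 9.9037

9.904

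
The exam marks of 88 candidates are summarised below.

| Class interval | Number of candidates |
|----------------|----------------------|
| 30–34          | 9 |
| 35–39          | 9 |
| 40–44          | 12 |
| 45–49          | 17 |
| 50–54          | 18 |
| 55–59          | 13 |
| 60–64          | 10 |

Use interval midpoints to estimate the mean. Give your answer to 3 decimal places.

47.966

Midpoints: 32, 37, 42, 47, 52, 57, 62
Σfm = 9×32 + 9×37 + 12×42 + 17×47 + 18×52 + 13×57 + 10×62 = 4221
n = Σf = 88
Mean = 4221 / 88 = 47.9659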